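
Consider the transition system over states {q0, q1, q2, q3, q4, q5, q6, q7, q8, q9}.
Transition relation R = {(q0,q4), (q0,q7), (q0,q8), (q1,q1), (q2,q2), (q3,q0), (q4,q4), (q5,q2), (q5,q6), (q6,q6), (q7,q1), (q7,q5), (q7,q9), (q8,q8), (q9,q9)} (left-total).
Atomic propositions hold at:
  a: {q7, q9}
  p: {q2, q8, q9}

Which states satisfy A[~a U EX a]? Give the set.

Sat(~a) = {q0, q1, q2, q3, q4, q5, q6, q8}
Sat(EX a) = {s : some successor in {q7, q9}} = {q0, q7, q9}
A[~a U EX a]: least fixpoint, start Z0 = Sat(EX a) = {q0, q7, q9}, add states in Sat(~a) with every successor in Z. Z1 = {q0, q3, q7, q9}; fixed.
Sat(A[~a U EX a]) = {q0, q3, q7, q9}

{q0, q3, q7, q9}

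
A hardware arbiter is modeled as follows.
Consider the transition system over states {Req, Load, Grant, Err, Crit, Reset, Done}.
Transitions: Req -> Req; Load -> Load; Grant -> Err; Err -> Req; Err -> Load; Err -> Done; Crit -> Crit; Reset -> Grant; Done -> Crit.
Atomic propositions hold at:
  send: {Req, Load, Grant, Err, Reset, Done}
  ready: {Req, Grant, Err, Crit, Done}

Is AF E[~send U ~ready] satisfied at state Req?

Sat(~send) = {Crit}
Sat(~ready) = {Load, Reset}
E[~send U ~ready]: least fixpoint, start Z0 = Sat(~ready) = {Load, Reset}, add states in Sat(~send) with some successor in Z. Already a fixed point.
Sat(E[~send U ~ready]) = {Load, Reset}
AF E[~send U ~ready]: least fixpoint, start Z0 = {Load, Reset}, add states with every successor in Z. Already a fixed point.
Sat(AF E[~send U ~ready]) = {Load, Reset}
Req ∉ Sat(AF E[~send U ~ready]) = {Load, Reset}, so the formula does not hold at Req.

No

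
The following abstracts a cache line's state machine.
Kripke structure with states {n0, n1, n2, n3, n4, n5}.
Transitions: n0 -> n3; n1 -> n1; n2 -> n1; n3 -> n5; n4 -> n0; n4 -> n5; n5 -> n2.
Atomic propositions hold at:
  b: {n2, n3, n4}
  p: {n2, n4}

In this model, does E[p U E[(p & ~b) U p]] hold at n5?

Sat(~b) = {n0, n1, n5}
Sat(p & ~b) = ∅
E[(p & ~b) U p]: least fixpoint, start Z0 = Sat(p) = {n2, n4}, add states in Sat(p & ~b) with some successor in Z. Already a fixed point.
Sat(E[(p & ~b) U p]) = {n2, n4}
E[p U E[(p & ~b) U p]]: least fixpoint, start Z0 = Sat(E[(p & ~b) U p]) = {n2, n4}, add states in Sat(p) with some successor in Z. Already a fixed point.
Sat(E[p U E[(p & ~b) U p]]) = {n2, n4}
n5 ∉ Sat(E[p U E[(p & ~b) U p]]) = {n2, n4}, so the formula does not hold at n5.

No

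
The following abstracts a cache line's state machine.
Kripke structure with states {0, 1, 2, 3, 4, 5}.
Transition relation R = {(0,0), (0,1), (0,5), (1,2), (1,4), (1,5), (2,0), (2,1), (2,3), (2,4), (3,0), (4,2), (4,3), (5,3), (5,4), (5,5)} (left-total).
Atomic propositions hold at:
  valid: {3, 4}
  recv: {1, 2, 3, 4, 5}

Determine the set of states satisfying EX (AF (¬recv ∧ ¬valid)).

{0, 2, 3, 4, 5}

Sat(¬recv) = {0}
Sat(¬valid) = {0, 1, 2, 5}
Sat(¬recv ∧ ¬valid) = {0}
AF (¬recv ∧ ¬valid): least fixpoint, start Z0 = {0}, add states with every successor in Z. Z1 = {0, 3}; fixed.
Sat(AF (¬recv ∧ ¬valid)) = {0, 3}
Sat(EX (AF (¬recv ∧ ¬valid))) = {s : some successor in {0, 3}} = {0, 2, 3, 4, 5}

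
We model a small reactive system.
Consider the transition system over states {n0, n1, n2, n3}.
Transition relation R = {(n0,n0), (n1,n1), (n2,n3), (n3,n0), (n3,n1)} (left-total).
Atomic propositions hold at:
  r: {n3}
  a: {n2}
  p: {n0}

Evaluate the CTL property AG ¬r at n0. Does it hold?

Yes

Sat(¬r) = {n0, n1, n2}
AG ¬r: greatest fixpoint, start Z0 = {n0, n1, n2}, keep only states in Sat with every successor in Z. Z1 = {n0, n1}; fixed.
Sat(AG ¬r) = {n0, n1}
n0 ∈ Sat(AG ¬r) = {n0, n1}, so the formula holds at n0.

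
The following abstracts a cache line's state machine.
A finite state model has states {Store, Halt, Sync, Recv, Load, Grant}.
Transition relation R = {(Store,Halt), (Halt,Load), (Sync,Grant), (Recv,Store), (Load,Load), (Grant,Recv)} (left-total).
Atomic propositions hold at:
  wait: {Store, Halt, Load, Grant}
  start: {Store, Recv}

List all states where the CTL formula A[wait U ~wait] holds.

{Sync, Recv, Grant}

Sat(~wait) = {Sync, Recv}
A[wait U ~wait]: least fixpoint, start Z0 = Sat(~wait) = {Sync, Recv}, add states in Sat(wait) with every successor in Z. Z1 = {Sync, Recv, Grant}; fixed.
Sat(A[wait U ~wait]) = {Sync, Recv, Grant}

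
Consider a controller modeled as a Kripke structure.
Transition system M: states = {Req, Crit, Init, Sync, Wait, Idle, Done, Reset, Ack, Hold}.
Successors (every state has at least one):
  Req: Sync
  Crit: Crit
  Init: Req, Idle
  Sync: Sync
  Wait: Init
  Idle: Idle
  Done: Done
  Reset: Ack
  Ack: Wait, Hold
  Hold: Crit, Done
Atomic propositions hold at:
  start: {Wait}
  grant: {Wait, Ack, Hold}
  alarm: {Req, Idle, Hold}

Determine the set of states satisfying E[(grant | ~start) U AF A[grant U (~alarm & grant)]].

{Wait, Reset, Ack}

Sat(~start) = {Req, Crit, Init, Sync, Idle, Done, Reset, Ack, Hold}
Sat(grant | ~start) = {Req, Crit, Init, Sync, Wait, Idle, Done, Reset, Ack, Hold}
Sat(~alarm) = {Crit, Init, Sync, Wait, Done, Reset, Ack}
Sat(~alarm & grant) = {Wait, Ack}
A[grant U (~alarm & grant)]: least fixpoint, start Z0 = Sat((~alarm & grant)) = {Wait, Ack}, add states in Sat(grant) with every successor in Z. Already a fixed point.
Sat(A[grant U (~alarm & grant)]) = {Wait, Ack}
AF A[grant U (~alarm & grant)]: least fixpoint, start Z0 = {Wait, Ack}, add states with every successor in Z. Z1 = {Wait, Reset, Ack}; fixed.
Sat(AF A[grant U (~alarm & grant)]) = {Wait, Reset, Ack}
E[(grant | ~start) U AF A[grant U (~alarm & grant)]]: least fixpoint, start Z0 = Sat(AF A[grant U (~alarm & grant)]) = {Wait, Reset, Ack}, add states in Sat(grant | ~start) with some successor in Z. Already a fixed point.
Sat(E[(grant | ~start) U AF A[grant U (~alarm & grant)]]) = {Wait, Reset, Ack}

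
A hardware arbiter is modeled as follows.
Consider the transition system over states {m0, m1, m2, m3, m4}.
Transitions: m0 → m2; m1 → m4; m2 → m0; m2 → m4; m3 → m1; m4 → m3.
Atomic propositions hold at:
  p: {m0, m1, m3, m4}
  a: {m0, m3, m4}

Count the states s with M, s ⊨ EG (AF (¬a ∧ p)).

Sat(¬a) = {m1, m2}
Sat(¬a ∧ p) = {m1}
AF (¬a ∧ p): least fixpoint, start Z0 = {m1}, add states with every successor in Z. Z1 = {m1, m3}; Z2 = {m1, m3, m4}; fixed.
Sat(AF (¬a ∧ p)) = {m1, m3, m4}
EG (AF (¬a ∧ p)): greatest fixpoint, start Z0 = {m1, m3, m4}, keep only states in Sat with some successor in Z. Already a fixed point.
Sat(EG (AF (¬a ∧ p))) = {m1, m3, m4}
|Sat(EG (AF (¬a ∧ p)))| = |{m1, m3, m4}| = 3.

3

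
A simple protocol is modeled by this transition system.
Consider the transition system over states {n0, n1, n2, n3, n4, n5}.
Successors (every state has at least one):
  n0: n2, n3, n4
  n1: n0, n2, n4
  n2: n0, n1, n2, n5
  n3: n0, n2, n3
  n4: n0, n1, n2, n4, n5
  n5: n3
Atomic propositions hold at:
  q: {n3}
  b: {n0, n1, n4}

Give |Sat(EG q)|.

EG q: greatest fixpoint, start Z0 = {n3}, keep only states in Sat with some successor in Z. Already a fixed point.
Sat(EG q) = {n3}
|Sat(EG q)| = |{n3}| = 1.

1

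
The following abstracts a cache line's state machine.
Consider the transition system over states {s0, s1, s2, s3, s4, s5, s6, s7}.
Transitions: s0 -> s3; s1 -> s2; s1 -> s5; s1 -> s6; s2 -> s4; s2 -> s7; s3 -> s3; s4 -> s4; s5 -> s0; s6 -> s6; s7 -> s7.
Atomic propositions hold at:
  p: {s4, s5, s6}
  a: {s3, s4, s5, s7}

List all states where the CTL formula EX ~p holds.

{s0, s1, s2, s3, s5, s7}

Sat(~p) = {s0, s1, s2, s3, s7}
Sat(EX ~p) = {s : some successor in {s0, s1, s2, s3, s7}} = {s0, s1, s2, s3, s5, s7}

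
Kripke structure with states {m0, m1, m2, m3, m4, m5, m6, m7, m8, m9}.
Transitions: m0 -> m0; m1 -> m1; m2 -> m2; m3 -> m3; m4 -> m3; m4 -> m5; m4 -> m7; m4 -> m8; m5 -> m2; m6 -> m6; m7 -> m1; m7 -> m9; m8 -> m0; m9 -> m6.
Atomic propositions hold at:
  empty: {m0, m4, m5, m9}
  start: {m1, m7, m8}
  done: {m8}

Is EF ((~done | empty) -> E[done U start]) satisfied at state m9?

Sat(~done) = {m0, m1, m2, m3, m4, m5, m6, m7, m9}
Sat(~done | empty) = {m0, m1, m2, m3, m4, m5, m6, m7, m9}
E[done U start]: least fixpoint, start Z0 = Sat(start) = {m1, m7, m8}, add states in Sat(done) with some successor in Z. Already a fixed point.
Sat(E[done U start]) = {m1, m7, m8}
Sat((~done | empty) -> E[done U start]) = {m1, m7, m8}
EF ((~done | empty) -> E[done U start]): least fixpoint, start Z0 = {m1, m7, m8}, add states with some successor in Z. Z1 = {m1, m4, m7, m8}; fixed.
Sat(EF ((~done | empty) -> E[done U start])) = {m1, m4, m7, m8}
m9 ∉ Sat(EF ((~done | empty) -> E[done U start])) = {m1, m4, m7, m8}, so the formula does not hold at m9.

No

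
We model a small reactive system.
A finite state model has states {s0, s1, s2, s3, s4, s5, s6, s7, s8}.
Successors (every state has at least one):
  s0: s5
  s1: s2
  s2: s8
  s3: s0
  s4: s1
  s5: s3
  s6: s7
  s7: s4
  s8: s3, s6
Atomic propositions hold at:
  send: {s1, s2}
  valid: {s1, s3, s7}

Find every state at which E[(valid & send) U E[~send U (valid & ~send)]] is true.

{s0, s3, s5, s6, s7, s8}

Sat(valid & send) = {s1}
Sat(~send) = {s0, s3, s4, s5, s6, s7, s8}
Sat(valid & ~send) = {s3, s7}
E[~send U (valid & ~send)]: least fixpoint, start Z0 = Sat((valid & ~send)) = {s3, s7}, add states in Sat(~send) with some successor in Z. Z1 = {s3, s5, s6, s7, s8}; Z2 = {s0, s3, s5, s6, s7, s8}; fixed.
Sat(E[~send U (valid & ~send)]) = {s0, s3, s5, s6, s7, s8}
E[(valid & send) U E[~send U (valid & ~send)]]: least fixpoint, start Z0 = Sat(E[~send U (valid & ~send)]) = {s0, s3, s5, s6, s7, s8}, add states in Sat(valid & send) with some successor in Z. Already a fixed point.
Sat(E[(valid & send) U E[~send U (valid & ~send)]]) = {s0, s3, s5, s6, s7, s8}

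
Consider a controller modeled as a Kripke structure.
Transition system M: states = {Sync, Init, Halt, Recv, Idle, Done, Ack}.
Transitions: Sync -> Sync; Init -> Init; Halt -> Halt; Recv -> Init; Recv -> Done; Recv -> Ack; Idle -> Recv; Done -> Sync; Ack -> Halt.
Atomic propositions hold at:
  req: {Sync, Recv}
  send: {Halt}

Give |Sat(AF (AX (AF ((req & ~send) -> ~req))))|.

5

Sat(~send) = {Sync, Init, Recv, Idle, Done, Ack}
Sat(req & ~send) = {Sync, Recv}
Sat(~req) = {Init, Halt, Idle, Done, Ack}
Sat((req & ~send) -> ~req) = {Init, Halt, Idle, Done, Ack}
AF ((req & ~send) -> ~req): least fixpoint, start Z0 = {Init, Halt, Idle, Done, Ack}, add states with every successor in Z. Z1 = {Init, Halt, Recv, Idle, Done, Ack}; fixed.
Sat(AF ((req & ~send) -> ~req)) = {Init, Halt, Recv, Idle, Done, Ack}
Sat(AX (AF ((req & ~send) -> ~req))) = {s : every successor in {Init, Halt, Recv, Idle, Done, Ack}} = {Init, Halt, Recv, Idle, Ack}
AF (AX (AF ((req & ~send) -> ~req))): least fixpoint, start Z0 = {Init, Halt, Recv, Idle, Ack}, add states with every successor in Z. Already a fixed point.
Sat(AF (AX (AF ((req & ~send) -> ~req)))) = {Init, Halt, Recv, Idle, Ack}
|Sat(AF (AX (AF ((req & ~send) -> ~req))))| = |{Init, Halt, Recv, Idle, Ack}| = 5.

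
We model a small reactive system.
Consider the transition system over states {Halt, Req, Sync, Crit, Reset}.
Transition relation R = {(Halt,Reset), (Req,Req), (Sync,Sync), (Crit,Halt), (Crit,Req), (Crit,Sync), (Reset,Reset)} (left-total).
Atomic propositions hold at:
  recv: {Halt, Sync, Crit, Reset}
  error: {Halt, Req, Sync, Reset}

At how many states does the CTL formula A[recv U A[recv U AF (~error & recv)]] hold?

1

Sat(~error) = {Crit}
Sat(~error & recv) = {Crit}
AF (~error & recv): least fixpoint, start Z0 = {Crit}, add states with every successor in Z. Already a fixed point.
Sat(AF (~error & recv)) = {Crit}
A[recv U AF (~error & recv)]: least fixpoint, start Z0 = Sat(AF (~error & recv)) = {Crit}, add states in Sat(recv) with every successor in Z. Already a fixed point.
Sat(A[recv U AF (~error & recv)]) = {Crit}
A[recv U A[recv U AF (~error & recv)]]: least fixpoint, start Z0 = Sat(A[recv U AF (~error & recv)]) = {Crit}, add states in Sat(recv) with every successor in Z. Already a fixed point.
Sat(A[recv U A[recv U AF (~error & recv)]]) = {Crit}
|Sat(A[recv U A[recv U AF (~error & recv)]])| = |{Crit}| = 1.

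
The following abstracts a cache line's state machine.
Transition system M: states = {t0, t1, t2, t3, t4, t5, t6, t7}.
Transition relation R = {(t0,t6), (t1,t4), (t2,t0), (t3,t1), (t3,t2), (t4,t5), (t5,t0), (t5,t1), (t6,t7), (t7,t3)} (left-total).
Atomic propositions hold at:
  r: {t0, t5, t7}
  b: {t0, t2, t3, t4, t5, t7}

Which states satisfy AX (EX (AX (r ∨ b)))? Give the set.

Sat(r ∨ b) = {t0, t2, t3, t4, t5, t7}
Sat(AX (r ∨ b)) = {s : every successor in {t0, t2, t3, t4, t5, t7}} = {t1, t2, t4, t6, t7}
Sat(EX (AX (r ∨ b))) = {s : some successor in {t1, t2, t4, t6, t7}} = {t0, t1, t3, t5, t6}
Sat(AX (EX (AX (r ∨ b)))) = {s : every successor in {t0, t1, t3, t5, t6}} = {t0, t2, t4, t5, t7}

{t0, t2, t4, t5, t7}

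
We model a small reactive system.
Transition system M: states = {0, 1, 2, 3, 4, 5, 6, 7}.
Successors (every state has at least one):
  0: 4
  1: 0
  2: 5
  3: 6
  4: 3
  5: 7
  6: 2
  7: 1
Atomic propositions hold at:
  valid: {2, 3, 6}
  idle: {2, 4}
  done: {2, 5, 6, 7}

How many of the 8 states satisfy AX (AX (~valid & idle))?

1

Sat(~valid) = {0, 1, 4, 5, 7}
Sat(~valid & idle) = {4}
Sat(AX (~valid & idle)) = {s : every successor in {4}} = {0}
Sat(AX (AX (~valid & idle))) = {s : every successor in {0}} = {1}
|Sat(AX (AX (~valid & idle)))| = |{1}| = 1.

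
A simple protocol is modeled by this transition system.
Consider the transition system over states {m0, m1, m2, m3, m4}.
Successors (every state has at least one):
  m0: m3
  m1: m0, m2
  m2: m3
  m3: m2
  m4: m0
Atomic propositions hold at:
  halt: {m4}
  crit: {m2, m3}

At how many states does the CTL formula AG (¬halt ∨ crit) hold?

4

Sat(¬halt) = {m0, m1, m2, m3}
Sat(¬halt ∨ crit) = {m0, m1, m2, m3}
AG (¬halt ∨ crit): greatest fixpoint, start Z0 = {m0, m1, m2, m3}, keep only states in Sat with every successor in Z. Already a fixed point.
Sat(AG (¬halt ∨ crit)) = {m0, m1, m2, m3}
|Sat(AG (¬halt ∨ crit))| = |{m0, m1, m2, m3}| = 4.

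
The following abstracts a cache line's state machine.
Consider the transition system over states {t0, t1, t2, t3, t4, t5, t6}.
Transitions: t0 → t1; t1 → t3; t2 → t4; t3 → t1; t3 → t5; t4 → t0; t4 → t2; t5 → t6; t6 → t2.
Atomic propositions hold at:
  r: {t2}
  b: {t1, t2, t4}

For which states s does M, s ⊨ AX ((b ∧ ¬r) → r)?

Sat(¬r) = {t0, t1, t3, t4, t5, t6}
Sat(b ∧ ¬r) = {t1, t4}
Sat((b ∧ ¬r) → r) = {t0, t2, t3, t5, t6}
Sat(AX ((b ∧ ¬r) → r)) = {s : every successor in {t0, t2, t3, t5, t6}} = {t1, t4, t5, t6}

{t1, t4, t5, t6}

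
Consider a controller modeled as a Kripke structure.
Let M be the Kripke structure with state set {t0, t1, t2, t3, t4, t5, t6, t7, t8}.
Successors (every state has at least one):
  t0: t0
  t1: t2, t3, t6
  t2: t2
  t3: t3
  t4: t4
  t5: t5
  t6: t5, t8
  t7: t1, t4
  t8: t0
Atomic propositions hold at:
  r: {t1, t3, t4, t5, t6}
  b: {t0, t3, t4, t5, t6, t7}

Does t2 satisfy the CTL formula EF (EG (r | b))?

No

Sat(r | b) = {t0, t1, t3, t4, t5, t6, t7}
EG (r | b): greatest fixpoint, start Z0 = {t0, t1, t3, t4, t5, t6, t7}, keep only states in Sat with some successor in Z. Already a fixed point.
Sat(EG (r | b)) = {t0, t1, t3, t4, t5, t6, t7}
EF (EG (r | b)): least fixpoint, start Z0 = {t0, t1, t3, t4, t5, t6, t7}, add states with some successor in Z. Z1 = {t0, t1, t3, t4, t5, t6, t7, t8}; fixed.
Sat(EF (EG (r | b))) = {t0, t1, t3, t4, t5, t6, t7, t8}
t2 ∉ Sat(EF (EG (r | b))) = {t0, t1, t3, t4, t5, t6, t7, t8}, so the formula does not hold at t2.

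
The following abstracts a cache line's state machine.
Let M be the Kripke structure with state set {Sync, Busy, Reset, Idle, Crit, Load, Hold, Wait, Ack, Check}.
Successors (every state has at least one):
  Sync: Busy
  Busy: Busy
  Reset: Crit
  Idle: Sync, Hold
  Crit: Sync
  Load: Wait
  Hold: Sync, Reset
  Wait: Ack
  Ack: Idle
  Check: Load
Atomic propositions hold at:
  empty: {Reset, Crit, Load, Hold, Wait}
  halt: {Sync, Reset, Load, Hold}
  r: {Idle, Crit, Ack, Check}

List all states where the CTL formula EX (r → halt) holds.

Sat(r → halt) = {Sync, Busy, Reset, Load, Hold, Wait}
Sat(EX (r → halt)) = {s : some successor in {Sync, Busy, Reset, Load, Hold, Wait}} = {Sync, Busy, Idle, Crit, Load, Hold, Check}

{Sync, Busy, Idle, Crit, Load, Hold, Check}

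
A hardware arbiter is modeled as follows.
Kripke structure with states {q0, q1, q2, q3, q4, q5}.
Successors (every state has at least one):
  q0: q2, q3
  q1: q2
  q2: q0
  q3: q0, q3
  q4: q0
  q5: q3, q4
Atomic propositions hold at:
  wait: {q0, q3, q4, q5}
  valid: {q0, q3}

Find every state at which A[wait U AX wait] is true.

Sat(AX wait) = {s : every successor in {q0, q3, q4, q5}} = {q2, q3, q4, q5}
A[wait U AX wait]: least fixpoint, start Z0 = Sat(AX wait) = {q2, q3, q4, q5}, add states in Sat(wait) with every successor in Z. Z1 = {q0, q2, q3, q4, q5}; fixed.
Sat(A[wait U AX wait]) = {q0, q2, q3, q4, q5}

{q0, q2, q3, q4, q5}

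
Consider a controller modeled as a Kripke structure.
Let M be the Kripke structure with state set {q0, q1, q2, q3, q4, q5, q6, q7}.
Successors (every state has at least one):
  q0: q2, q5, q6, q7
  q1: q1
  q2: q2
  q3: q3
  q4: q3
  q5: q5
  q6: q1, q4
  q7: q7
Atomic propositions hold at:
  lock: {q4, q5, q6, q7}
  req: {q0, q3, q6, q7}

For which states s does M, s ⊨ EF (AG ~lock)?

Sat(~lock) = {q0, q1, q2, q3}
AG ~lock: greatest fixpoint, start Z0 = {q0, q1, q2, q3}, keep only states in Sat with every successor in Z. Z1 = {q1, q2, q3}; fixed.
Sat(AG ~lock) = {q1, q2, q3}
EF (AG ~lock): least fixpoint, start Z0 = {q1, q2, q3}, add states with some successor in Z. Z1 = {q0, q1, q2, q3, q4, q6}; fixed.
Sat(EF (AG ~lock)) = {q0, q1, q2, q3, q4, q6}

{q0, q1, q2, q3, q4, q6}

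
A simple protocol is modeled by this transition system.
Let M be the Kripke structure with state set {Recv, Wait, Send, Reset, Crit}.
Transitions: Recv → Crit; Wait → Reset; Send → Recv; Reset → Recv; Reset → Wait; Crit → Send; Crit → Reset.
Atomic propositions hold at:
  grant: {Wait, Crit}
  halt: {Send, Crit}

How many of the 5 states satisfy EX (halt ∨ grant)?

Sat(halt ∨ grant) = {Wait, Send, Crit}
Sat(EX (halt ∨ grant)) = {s : some successor in {Wait, Send, Crit}} = {Recv, Reset, Crit}
|Sat(EX (halt ∨ grant))| = |{Recv, Reset, Crit}| = 3.

3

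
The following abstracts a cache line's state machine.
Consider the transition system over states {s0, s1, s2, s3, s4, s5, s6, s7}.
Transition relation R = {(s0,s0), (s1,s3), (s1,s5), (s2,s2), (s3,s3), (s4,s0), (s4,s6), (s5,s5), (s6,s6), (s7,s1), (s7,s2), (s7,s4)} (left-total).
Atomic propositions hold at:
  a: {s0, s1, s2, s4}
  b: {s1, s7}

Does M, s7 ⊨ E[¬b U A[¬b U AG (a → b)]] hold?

Sat(¬b) = {s0, s2, s3, s4, s5, s6}
Sat(a → b) = {s1, s3, s5, s6, s7}
AG (a → b): greatest fixpoint, start Z0 = {s1, s3, s5, s6, s7}, keep only states in Sat with every successor in Z. Z1 = {s1, s3, s5, s6}; fixed.
Sat(AG (a → b)) = {s1, s3, s5, s6}
A[¬b U AG (a → b)]: least fixpoint, start Z0 = Sat(AG (a → b)) = {s1, s3, s5, s6}, add states in Sat(¬b) with every successor in Z. Already a fixed point.
Sat(A[¬b U AG (a → b)]) = {s1, s3, s5, s6}
E[¬b U A[¬b U AG (a → b)]]: least fixpoint, start Z0 = Sat(A[¬b U AG (a → b)]) = {s1, s3, s5, s6}, add states in Sat(¬b) with some successor in Z. Z1 = {s1, s3, s4, s5, s6}; fixed.
Sat(E[¬b U A[¬b U AG (a → b)]]) = {s1, s3, s4, s5, s6}
s7 ∉ Sat(E[¬b U A[¬b U AG (a → b)]]) = {s1, s3, s4, s5, s6}, so the formula does not hold at s7.

No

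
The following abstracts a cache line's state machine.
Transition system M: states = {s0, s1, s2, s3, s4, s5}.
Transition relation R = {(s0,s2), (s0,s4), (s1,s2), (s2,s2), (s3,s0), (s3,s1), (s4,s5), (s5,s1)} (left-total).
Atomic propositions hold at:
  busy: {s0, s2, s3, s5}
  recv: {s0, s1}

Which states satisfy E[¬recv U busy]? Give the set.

Sat(¬recv) = {s2, s3, s4, s5}
E[¬recv U busy]: least fixpoint, start Z0 = Sat(busy) = {s0, s2, s3, s5}, add states in Sat(¬recv) with some successor in Z. Z1 = {s0, s2, s3, s4, s5}; fixed.
Sat(E[¬recv U busy]) = {s0, s2, s3, s4, s5}

{s0, s2, s3, s4, s5}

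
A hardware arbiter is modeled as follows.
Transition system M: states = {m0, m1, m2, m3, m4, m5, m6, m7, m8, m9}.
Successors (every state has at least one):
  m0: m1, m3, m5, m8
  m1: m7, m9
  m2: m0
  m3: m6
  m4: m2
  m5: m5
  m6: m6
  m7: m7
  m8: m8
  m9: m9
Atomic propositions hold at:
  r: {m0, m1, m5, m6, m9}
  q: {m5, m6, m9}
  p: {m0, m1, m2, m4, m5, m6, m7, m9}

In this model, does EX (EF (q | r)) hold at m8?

No

Sat(q | r) = {m0, m1, m5, m6, m9}
EF (q | r): least fixpoint, start Z0 = {m0, m1, m5, m6, m9}, add states with some successor in Z. Z1 = {m0, m1, m2, m3, m5, m6, m9}; Z2 = {m0, m1, m2, m3, m4, m5, m6, m9}; fixed.
Sat(EF (q | r)) = {m0, m1, m2, m3, m4, m5, m6, m9}
Sat(EX (EF (q | r))) = {s : some successor in {m0, m1, m2, m3, m4, m5, m6, m9}} = {m0, m1, m2, m3, m4, m5, m6, m9}
m8 ∉ Sat(EX (EF (q | r))) = {m0, m1, m2, m3, m4, m5, m6, m9}, so the formula does not hold at m8.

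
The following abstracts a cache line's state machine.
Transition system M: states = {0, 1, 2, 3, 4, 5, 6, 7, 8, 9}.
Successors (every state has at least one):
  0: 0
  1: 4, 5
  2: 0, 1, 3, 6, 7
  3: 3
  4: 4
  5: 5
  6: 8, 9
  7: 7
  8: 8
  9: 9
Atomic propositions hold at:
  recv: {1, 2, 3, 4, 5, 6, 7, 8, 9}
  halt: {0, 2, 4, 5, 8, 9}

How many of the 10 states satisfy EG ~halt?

2

Sat(~halt) = {1, 3, 6, 7}
EG ~halt: greatest fixpoint, start Z0 = {1, 3, 6, 7}, keep only states in Sat with some successor in Z. Z1 = {3, 7}; fixed.
Sat(EG ~halt) = {3, 7}
|Sat(EG ~halt)| = |{3, 7}| = 2.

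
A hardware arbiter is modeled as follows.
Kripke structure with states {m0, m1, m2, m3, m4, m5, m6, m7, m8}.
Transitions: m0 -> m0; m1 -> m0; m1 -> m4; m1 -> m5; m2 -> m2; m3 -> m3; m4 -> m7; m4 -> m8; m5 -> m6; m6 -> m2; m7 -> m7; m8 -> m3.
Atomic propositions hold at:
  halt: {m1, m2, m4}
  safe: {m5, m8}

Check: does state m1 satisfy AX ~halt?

No

Sat(~halt) = {m0, m3, m5, m6, m7, m8}
Sat(AX ~halt) = {s : every successor in {m0, m3, m5, m6, m7, m8}} = {m0, m3, m4, m5, m7, m8}
m1 ∉ Sat(AX ~halt) = {m0, m3, m4, m5, m7, m8}, so the formula does not hold at m1.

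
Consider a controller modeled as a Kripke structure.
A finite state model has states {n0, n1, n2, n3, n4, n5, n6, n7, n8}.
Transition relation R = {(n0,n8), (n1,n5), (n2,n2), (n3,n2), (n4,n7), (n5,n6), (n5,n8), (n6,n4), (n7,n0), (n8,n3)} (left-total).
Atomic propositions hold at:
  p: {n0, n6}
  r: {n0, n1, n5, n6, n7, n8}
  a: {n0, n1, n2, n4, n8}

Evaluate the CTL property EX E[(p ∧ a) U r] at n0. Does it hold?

Sat(p ∧ a) = {n0}
E[(p ∧ a) U r]: least fixpoint, start Z0 = Sat(r) = {n0, n1, n5, n6, n7, n8}, add states in Sat(p ∧ a) with some successor in Z. Already a fixed point.
Sat(E[(p ∧ a) U r]) = {n0, n1, n5, n6, n7, n8}
Sat(EX E[(p ∧ a) U r]) = {s : some successor in {n0, n1, n5, n6, n7, n8}} = {n0, n1, n4, n5, n7}
n0 ∈ Sat(EX E[(p ∧ a) U r]) = {n0, n1, n4, n5, n7}, so the formula holds at n0.

Yes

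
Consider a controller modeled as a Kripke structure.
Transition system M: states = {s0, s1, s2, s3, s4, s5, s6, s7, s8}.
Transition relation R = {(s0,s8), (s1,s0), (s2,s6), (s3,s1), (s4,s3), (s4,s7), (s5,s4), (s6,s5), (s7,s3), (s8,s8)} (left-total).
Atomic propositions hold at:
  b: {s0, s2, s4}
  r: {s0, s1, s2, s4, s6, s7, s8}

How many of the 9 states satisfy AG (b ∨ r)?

Sat(b ∨ r) = {s0, s1, s2, s4, s6, s7, s8}
AG (b ∨ r): greatest fixpoint, start Z0 = {s0, s1, s2, s4, s6, s7, s8}, keep only states in Sat with every successor in Z. Z1 = {s0, s1, s2, s8}; Z2 = {s0, s1, s8}; fixed.
Sat(AG (b ∨ r)) = {s0, s1, s8}
|Sat(AG (b ∨ r))| = |{s0, s1, s8}| = 3.

3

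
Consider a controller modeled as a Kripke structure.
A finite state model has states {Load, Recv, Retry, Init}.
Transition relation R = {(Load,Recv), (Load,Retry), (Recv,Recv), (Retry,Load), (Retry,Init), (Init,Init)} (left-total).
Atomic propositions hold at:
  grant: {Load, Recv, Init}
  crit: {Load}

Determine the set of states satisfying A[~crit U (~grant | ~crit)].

Sat(~crit) = {Recv, Retry, Init}
Sat(~grant) = {Retry}
Sat(~grant | ~crit) = {Recv, Retry, Init}
A[~crit U (~grant | ~crit)]: least fixpoint, start Z0 = Sat((~grant | ~crit)) = {Recv, Retry, Init}, add states in Sat(~crit) with every successor in Z. Already a fixed point.
Sat(A[~crit U (~grant | ~crit)]) = {Recv, Retry, Init}

{Recv, Retry, Init}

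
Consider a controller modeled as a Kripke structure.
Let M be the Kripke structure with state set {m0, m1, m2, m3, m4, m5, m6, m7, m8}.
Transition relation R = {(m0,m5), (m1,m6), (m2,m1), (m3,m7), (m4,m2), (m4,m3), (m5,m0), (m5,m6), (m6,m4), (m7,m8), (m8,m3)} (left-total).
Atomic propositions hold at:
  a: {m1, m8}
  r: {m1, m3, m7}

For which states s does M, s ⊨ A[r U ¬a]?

Sat(¬a) = {m0, m2, m3, m4, m5, m6, m7}
A[r U ¬a]: least fixpoint, start Z0 = Sat(¬a) = {m0, m2, m3, m4, m5, m6, m7}, add states in Sat(r) with every successor in Z. Z1 = {m0, m1, m2, m3, m4, m5, m6, m7}; fixed.
Sat(A[r U ¬a]) = {m0, m1, m2, m3, m4, m5, m6, m7}

{m0, m1, m2, m3, m4, m5, m6, m7}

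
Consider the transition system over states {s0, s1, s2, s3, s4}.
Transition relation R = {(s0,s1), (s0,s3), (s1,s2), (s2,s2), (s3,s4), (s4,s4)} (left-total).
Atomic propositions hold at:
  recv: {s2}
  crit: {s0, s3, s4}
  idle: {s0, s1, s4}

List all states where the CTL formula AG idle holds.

{s4}

AG idle: greatest fixpoint, start Z0 = {s0, s1, s4}, keep only states in Sat with every successor in Z. Z1 = {s4}; fixed.
Sat(AG idle) = {s4}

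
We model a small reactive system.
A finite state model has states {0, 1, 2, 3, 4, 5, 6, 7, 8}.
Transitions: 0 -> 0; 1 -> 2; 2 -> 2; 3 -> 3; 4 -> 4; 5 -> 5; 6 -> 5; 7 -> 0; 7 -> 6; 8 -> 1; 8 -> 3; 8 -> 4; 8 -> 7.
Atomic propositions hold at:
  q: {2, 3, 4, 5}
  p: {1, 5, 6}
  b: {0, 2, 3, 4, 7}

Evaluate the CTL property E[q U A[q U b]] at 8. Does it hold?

No

A[q U b]: least fixpoint, start Z0 = Sat(b) = {0, 2, 3, 4, 7}, add states in Sat(q) with every successor in Z. Already a fixed point.
Sat(A[q U b]) = {0, 2, 3, 4, 7}
E[q U A[q U b]]: least fixpoint, start Z0 = Sat(A[q U b]) = {0, 2, 3, 4, 7}, add states in Sat(q) with some successor in Z. Already a fixed point.
Sat(E[q U A[q U b]]) = {0, 2, 3, 4, 7}
8 ∉ Sat(E[q U A[q U b]]) = {0, 2, 3, 4, 7}, so the formula does not hold at 8.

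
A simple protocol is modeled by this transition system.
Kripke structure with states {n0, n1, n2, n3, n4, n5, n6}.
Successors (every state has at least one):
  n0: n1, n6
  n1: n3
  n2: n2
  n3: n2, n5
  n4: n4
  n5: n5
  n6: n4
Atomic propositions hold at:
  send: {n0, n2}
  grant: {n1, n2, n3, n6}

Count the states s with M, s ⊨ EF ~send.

6

Sat(~send) = {n1, n3, n4, n5, n6}
EF ~send: least fixpoint, start Z0 = {n1, n3, n4, n5, n6}, add states with some successor in Z. Z1 = {n0, n1, n3, n4, n5, n6}; fixed.
Sat(EF ~send) = {n0, n1, n3, n4, n5, n6}
|Sat(EF ~send)| = |{n0, n1, n3, n4, n5, n6}| = 6.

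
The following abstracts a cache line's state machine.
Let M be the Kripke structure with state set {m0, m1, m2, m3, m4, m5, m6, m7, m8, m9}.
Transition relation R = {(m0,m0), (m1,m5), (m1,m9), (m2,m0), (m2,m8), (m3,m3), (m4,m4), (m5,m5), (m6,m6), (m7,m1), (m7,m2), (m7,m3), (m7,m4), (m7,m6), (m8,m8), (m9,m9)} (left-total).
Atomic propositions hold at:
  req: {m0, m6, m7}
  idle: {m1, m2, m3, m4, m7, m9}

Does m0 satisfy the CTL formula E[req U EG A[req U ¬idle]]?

Yes

Sat(¬idle) = {m0, m5, m6, m8}
A[req U ¬idle]: least fixpoint, start Z0 = Sat(¬idle) = {m0, m5, m6, m8}, add states in Sat(req) with every successor in Z. Already a fixed point.
Sat(A[req U ¬idle]) = {m0, m5, m6, m8}
EG A[req U ¬idle]: greatest fixpoint, start Z0 = {m0, m5, m6, m8}, keep only states in Sat with some successor in Z. Already a fixed point.
Sat(EG A[req U ¬idle]) = {m0, m5, m6, m8}
E[req U EG A[req U ¬idle]]: least fixpoint, start Z0 = Sat(EG A[req U ¬idle]) = {m0, m5, m6, m8}, add states in Sat(req) with some successor in Z. Z1 = {m0, m5, m6, m7, m8}; fixed.
Sat(E[req U EG A[req U ¬idle]]) = {m0, m5, m6, m7, m8}
m0 ∈ Sat(E[req U EG A[req U ¬idle]]) = {m0, m5, m6, m7, m8}, so the formula holds at m0.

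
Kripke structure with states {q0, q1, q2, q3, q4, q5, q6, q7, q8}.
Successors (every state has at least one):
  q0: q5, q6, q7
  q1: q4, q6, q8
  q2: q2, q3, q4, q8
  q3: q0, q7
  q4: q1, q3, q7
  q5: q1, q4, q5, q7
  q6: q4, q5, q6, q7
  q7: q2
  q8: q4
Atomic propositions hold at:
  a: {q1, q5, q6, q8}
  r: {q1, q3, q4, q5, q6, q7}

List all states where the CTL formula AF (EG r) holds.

EG r: greatest fixpoint, start Z0 = {q1, q3, q4, q5, q6, q7}, keep only states in Sat with some successor in Z. Z1 = {q1, q3, q4, q5, q6}; Z2 = {q1, q4, q5, q6}; fixed.
Sat(EG r) = {q1, q4, q5, q6}
AF (EG r): least fixpoint, start Z0 = {q1, q4, q5, q6}, add states with every successor in Z. Z1 = {q1, q4, q5, q6, q8}; fixed.
Sat(AF (EG r)) = {q1, q4, q5, q6, q8}

{q1, q4, q5, q6, q8}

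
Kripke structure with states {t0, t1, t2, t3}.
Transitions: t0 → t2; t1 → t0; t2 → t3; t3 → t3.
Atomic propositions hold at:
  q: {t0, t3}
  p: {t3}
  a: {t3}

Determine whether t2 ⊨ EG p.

No

EG p: greatest fixpoint, start Z0 = {t3}, keep only states in Sat with some successor in Z. Already a fixed point.
Sat(EG p) = {t3}
t2 ∉ Sat(EG p) = {t3}, so the formula does not hold at t2.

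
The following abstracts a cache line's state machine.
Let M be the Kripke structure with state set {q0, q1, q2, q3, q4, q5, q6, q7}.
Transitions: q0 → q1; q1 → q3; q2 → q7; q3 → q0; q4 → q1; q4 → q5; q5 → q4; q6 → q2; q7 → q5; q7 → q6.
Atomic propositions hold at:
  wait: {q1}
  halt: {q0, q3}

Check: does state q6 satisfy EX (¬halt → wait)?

Sat(¬halt) = {q1, q2, q4, q5, q6, q7}
Sat(¬halt → wait) = {q0, q1, q3}
Sat(EX (¬halt → wait)) = {s : some successor in {q0, q1, q3}} = {q0, q1, q3, q4}
q6 ∉ Sat(EX (¬halt → wait)) = {q0, q1, q3, q4}, so the formula does not hold at q6.

No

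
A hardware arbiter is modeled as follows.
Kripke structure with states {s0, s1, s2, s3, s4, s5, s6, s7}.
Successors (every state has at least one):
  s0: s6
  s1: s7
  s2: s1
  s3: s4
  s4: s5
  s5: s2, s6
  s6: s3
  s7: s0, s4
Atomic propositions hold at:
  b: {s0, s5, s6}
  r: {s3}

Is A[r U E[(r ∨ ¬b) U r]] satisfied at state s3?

Yes

Sat(¬b) = {s1, s2, s3, s4, s7}
Sat(r ∨ ¬b) = {s1, s2, s3, s4, s7}
E[(r ∨ ¬b) U r]: least fixpoint, start Z0 = Sat(r) = {s3}, add states in Sat(r ∨ ¬b) with some successor in Z. Already a fixed point.
Sat(E[(r ∨ ¬b) U r]) = {s3}
A[r U E[(r ∨ ¬b) U r]]: least fixpoint, start Z0 = Sat(E[(r ∨ ¬b) U r]) = {s3}, add states in Sat(r) with every successor in Z. Already a fixed point.
Sat(A[r U E[(r ∨ ¬b) U r]]) = {s3}
s3 ∈ Sat(A[r U E[(r ∨ ¬b) U r]]) = {s3}, so the formula holds at s3.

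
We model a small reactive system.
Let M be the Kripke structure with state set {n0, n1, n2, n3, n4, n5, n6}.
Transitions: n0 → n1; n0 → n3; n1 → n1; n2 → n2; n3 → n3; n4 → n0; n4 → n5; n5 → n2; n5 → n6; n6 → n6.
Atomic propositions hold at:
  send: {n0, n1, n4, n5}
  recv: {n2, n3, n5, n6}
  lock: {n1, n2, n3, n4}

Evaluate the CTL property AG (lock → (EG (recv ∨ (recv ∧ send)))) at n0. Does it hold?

Sat(recv ∧ send) = {n5}
Sat(recv ∨ (recv ∧ send)) = {n2, n3, n5, n6}
EG (recv ∨ (recv ∧ send)): greatest fixpoint, start Z0 = {n2, n3, n5, n6}, keep only states in Sat with some successor in Z. Already a fixed point.
Sat(EG (recv ∨ (recv ∧ send))) = {n2, n3, n5, n6}
Sat(lock → (EG (recv ∨ (recv ∧ send)))) = {n0, n2, n3, n5, n6}
AG (lock → (EG (recv ∨ (recv ∧ send)))): greatest fixpoint, start Z0 = {n0, n2, n3, n5, n6}, keep only states in Sat with every successor in Z. Z1 = {n2, n3, n5, n6}; fixed.
Sat(AG (lock → (EG (recv ∨ (recv ∧ send))))) = {n2, n3, n5, n6}
n0 ∉ Sat(AG (lock → (EG (recv ∨ (recv ∧ send))))) = {n2, n3, n5, n6}, so the formula does not hold at n0.

No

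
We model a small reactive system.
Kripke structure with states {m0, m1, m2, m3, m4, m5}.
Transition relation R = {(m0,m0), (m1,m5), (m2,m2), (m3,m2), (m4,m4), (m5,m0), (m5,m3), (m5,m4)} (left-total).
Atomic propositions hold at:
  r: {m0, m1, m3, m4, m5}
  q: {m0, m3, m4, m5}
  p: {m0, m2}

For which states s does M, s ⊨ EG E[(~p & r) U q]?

{m0, m1, m4, m5}

Sat(~p) = {m1, m3, m4, m5}
Sat(~p & r) = {m1, m3, m4, m5}
E[(~p & r) U q]: least fixpoint, start Z0 = Sat(q) = {m0, m3, m4, m5}, add states in Sat(~p & r) with some successor in Z. Z1 = {m0, m1, m3, m4, m5}; fixed.
Sat(E[(~p & r) U q]) = {m0, m1, m3, m4, m5}
EG E[(~p & r) U q]: greatest fixpoint, start Z0 = {m0, m1, m3, m4, m5}, keep only states in Sat with some successor in Z. Z1 = {m0, m1, m4, m5}; fixed.
Sat(EG E[(~p & r) U q]) = {m0, m1, m4, m5}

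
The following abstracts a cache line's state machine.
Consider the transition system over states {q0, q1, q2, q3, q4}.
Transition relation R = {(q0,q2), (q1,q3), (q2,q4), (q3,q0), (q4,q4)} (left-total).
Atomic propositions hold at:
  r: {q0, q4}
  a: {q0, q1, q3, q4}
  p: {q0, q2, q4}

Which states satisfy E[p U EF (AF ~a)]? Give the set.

Sat(~a) = {q2}
AF ~a: least fixpoint, start Z0 = {q2}, add states with every successor in Z. Z1 = {q0, q2}; Z2 = {q0, q2, q3}; Z3 = {q0, q1, q2, q3}; fixed.
Sat(AF ~a) = {q0, q1, q2, q3}
EF (AF ~a): least fixpoint, start Z0 = {q0, q1, q2, q3}, add states with some successor in Z. Already a fixed point.
Sat(EF (AF ~a)) = {q0, q1, q2, q3}
E[p U EF (AF ~a)]: least fixpoint, start Z0 = Sat(EF (AF ~a)) = {q0, q1, q2, q3}, add states in Sat(p) with some successor in Z. Already a fixed point.
Sat(E[p U EF (AF ~a)]) = {q0, q1, q2, q3}

{q0, q1, q2, q3}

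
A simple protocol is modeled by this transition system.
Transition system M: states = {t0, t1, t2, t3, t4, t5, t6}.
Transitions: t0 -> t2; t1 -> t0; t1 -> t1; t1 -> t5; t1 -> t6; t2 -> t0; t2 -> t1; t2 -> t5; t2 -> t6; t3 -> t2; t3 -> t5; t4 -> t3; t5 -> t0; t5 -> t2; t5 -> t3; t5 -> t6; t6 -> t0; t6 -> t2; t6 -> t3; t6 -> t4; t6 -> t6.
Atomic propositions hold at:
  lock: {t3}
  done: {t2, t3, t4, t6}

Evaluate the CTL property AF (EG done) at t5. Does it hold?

Yes

EG done: greatest fixpoint, start Z0 = {t2, t3, t4, t6}, keep only states in Sat with some successor in Z. Already a fixed point.
Sat(EG done) = {t2, t3, t4, t6}
AF (EG done): least fixpoint, start Z0 = {t2, t3, t4, t6}, add states with every successor in Z. Z1 = {t0, t2, t3, t4, t6}; Z2 = {t0, t2, t3, t4, t5, t6}; fixed.
Sat(AF (EG done)) = {t0, t2, t3, t4, t5, t6}
t5 ∈ Sat(AF (EG done)) = {t0, t2, t3, t4, t5, t6}, so the formula holds at t5.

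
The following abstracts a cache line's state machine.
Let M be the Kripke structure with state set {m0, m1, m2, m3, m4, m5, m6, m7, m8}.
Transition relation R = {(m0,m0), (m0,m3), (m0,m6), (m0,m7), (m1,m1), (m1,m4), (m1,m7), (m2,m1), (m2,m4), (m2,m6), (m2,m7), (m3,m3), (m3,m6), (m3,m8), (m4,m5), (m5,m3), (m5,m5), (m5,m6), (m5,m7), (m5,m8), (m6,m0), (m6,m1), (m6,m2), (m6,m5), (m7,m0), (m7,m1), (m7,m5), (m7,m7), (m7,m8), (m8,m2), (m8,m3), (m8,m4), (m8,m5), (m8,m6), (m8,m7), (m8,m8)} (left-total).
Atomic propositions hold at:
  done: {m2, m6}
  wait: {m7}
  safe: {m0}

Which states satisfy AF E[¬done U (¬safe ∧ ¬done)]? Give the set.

{m0, m1, m3, m4, m5, m7, m8}

Sat(¬done) = {m0, m1, m3, m4, m5, m7, m8}
Sat(¬safe) = {m1, m2, m3, m4, m5, m6, m7, m8}
Sat(¬safe ∧ ¬done) = {m1, m3, m4, m5, m7, m8}
E[¬done U (¬safe ∧ ¬done)]: least fixpoint, start Z0 = Sat((¬safe ∧ ¬done)) = {m1, m3, m4, m5, m7, m8}, add states in Sat(¬done) with some successor in Z. Z1 = {m0, m1, m3, m4, m5, m7, m8}; fixed.
Sat(E[¬done U (¬safe ∧ ¬done)]) = {m0, m1, m3, m4, m5, m7, m8}
AF E[¬done U (¬safe ∧ ¬done)]: least fixpoint, start Z0 = {m0, m1, m3, m4, m5, m7, m8}, add states with every successor in Z. Already a fixed point.
Sat(AF E[¬done U (¬safe ∧ ¬done)]) = {m0, m1, m3, m4, m5, m7, m8}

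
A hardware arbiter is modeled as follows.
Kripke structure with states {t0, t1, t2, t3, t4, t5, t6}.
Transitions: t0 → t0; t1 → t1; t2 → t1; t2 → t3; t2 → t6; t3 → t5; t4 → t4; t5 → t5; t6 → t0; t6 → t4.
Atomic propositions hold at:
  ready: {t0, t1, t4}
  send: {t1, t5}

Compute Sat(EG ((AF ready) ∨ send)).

AF ready: least fixpoint, start Z0 = {t0, t1, t4}, add states with every successor in Z. Z1 = {t0, t1, t4, t6}; fixed.
Sat(AF ready) = {t0, t1, t4, t6}
Sat((AF ready) ∨ send) = {t0, t1, t4, t5, t6}
EG ((AF ready) ∨ send): greatest fixpoint, start Z0 = {t0, t1, t4, t5, t6}, keep only states in Sat with some successor in Z. Already a fixed point.
Sat(EG ((AF ready) ∨ send)) = {t0, t1, t4, t5, t6}

{t0, t1, t4, t5, t6}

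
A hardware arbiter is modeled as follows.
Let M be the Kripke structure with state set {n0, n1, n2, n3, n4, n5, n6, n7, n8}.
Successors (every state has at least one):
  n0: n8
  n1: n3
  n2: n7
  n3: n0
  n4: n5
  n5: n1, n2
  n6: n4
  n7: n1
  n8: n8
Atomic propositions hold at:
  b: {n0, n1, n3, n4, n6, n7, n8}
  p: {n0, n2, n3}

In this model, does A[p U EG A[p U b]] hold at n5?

A[p U b]: least fixpoint, start Z0 = Sat(b) = {n0, n1, n3, n4, n6, n7, n8}, add states in Sat(p) with every successor in Z. Z1 = {n0, n1, n2, n3, n4, n6, n7, n8}; fixed.
Sat(A[p U b]) = {n0, n1, n2, n3, n4, n6, n7, n8}
EG A[p U b]: greatest fixpoint, start Z0 = {n0, n1, n2, n3, n4, n6, n7, n8}, keep only states in Sat with some successor in Z. Z1 = {n0, n1, n2, n3, n6, n7, n8}; Z2 = {n0, n1, n2, n3, n7, n8}; fixed.
Sat(EG A[p U b]) = {n0, n1, n2, n3, n7, n8}
A[p U EG A[p U b]]: least fixpoint, start Z0 = Sat(EG A[p U b]) = {n0, n1, n2, n3, n7, n8}, add states in Sat(p) with every successor in Z. Already a fixed point.
Sat(A[p U EG A[p U b]]) = {n0, n1, n2, n3, n7, n8}
n5 ∉ Sat(A[p U EG A[p U b]]) = {n0, n1, n2, n3, n7, n8}, so the formula does not hold at n5.

No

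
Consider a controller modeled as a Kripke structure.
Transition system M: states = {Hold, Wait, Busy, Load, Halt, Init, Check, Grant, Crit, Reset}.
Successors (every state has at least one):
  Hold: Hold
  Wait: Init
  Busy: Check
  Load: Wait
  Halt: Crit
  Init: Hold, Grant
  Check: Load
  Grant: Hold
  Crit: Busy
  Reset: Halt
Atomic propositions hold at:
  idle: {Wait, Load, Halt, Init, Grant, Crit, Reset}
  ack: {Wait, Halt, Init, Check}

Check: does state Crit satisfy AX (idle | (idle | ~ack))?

Sat(~ack) = {Hold, Busy, Load, Grant, Crit, Reset}
Sat(idle | ~ack) = {Hold, Wait, Busy, Load, Halt, Init, Grant, Crit, Reset}
Sat(idle | (idle | ~ack)) = {Hold, Wait, Busy, Load, Halt, Init, Grant, Crit, Reset}
Sat(AX (idle | (idle | ~ack))) = {s : every successor in {Hold, Wait, Busy, Load, Halt, Init, Grant, Crit, Reset}} = {Hold, Wait, Load, Halt, Init, Check, Grant, Crit, Reset}
Crit ∈ Sat(AX (idle | (idle | ~ack))) = {Hold, Wait, Load, Halt, Init, Check, Grant, Crit, Reset}, so the formula holds at Crit.

Yes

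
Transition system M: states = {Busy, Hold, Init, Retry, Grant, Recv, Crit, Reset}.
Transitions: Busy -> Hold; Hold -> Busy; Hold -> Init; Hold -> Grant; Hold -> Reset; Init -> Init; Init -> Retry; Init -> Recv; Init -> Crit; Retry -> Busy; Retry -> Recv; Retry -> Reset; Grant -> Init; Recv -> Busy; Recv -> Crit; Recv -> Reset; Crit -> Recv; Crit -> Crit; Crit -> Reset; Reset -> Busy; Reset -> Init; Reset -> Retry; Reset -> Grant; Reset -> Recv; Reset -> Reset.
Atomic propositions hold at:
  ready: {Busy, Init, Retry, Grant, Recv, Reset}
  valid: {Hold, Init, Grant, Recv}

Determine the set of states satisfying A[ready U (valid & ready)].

Sat(valid & ready) = {Init, Grant, Recv}
A[ready U (valid & ready)]: least fixpoint, start Z0 = Sat((valid & ready)) = {Init, Grant, Recv}, add states in Sat(ready) with every successor in Z. Already a fixed point.
Sat(A[ready U (valid & ready)]) = {Init, Grant, Recv}

{Init, Grant, Recv}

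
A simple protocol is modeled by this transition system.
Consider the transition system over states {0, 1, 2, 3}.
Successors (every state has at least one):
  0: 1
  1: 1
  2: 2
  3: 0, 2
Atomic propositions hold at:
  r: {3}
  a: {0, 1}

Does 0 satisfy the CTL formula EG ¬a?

No

Sat(¬a) = {2, 3}
EG ¬a: greatest fixpoint, start Z0 = {2, 3}, keep only states in Sat with some successor in Z. Already a fixed point.
Sat(EG ¬a) = {2, 3}
0 ∉ Sat(EG ¬a) = {2, 3}, so the formula does not hold at 0.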